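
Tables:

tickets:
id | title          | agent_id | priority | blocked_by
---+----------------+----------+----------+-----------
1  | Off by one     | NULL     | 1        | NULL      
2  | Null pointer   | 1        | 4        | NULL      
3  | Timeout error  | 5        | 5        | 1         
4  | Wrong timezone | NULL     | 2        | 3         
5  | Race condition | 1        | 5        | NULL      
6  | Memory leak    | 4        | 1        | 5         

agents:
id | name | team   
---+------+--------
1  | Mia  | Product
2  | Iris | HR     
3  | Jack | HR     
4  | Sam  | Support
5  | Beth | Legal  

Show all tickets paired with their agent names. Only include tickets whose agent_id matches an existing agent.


INNER JOIN keeps only tickets rows whose agent_id matches an id in agents. Walk through each ticket:
  - ticket 1 (Off by one): agent_id=NULL, no match -> dropped
  - ticket 2 (Null pointer): agent_id=1 -> matches Mia
  - ticket 3 (Timeout error): agent_id=5 -> matches Beth
  - ticket 4 (Wrong timezone): agent_id=NULL, no match -> dropped
  - ticket 5 (Race condition): agent_id=1 -> matches Mia
  - ticket 6 (Memory leak): agent_id=4 -> matches Sam
So 2 of 6 rows are dropped.

SQL:
SELECT a.title, b.name AS agent
FROM tickets a
INNER JOIN agents b ON a.agent_id = b.id

Result:
title          | agent
---------------+------
Null pointer   | Mia  
Timeout error  | Beth 
Race condition | Mia  
Memory leak    | Sam  


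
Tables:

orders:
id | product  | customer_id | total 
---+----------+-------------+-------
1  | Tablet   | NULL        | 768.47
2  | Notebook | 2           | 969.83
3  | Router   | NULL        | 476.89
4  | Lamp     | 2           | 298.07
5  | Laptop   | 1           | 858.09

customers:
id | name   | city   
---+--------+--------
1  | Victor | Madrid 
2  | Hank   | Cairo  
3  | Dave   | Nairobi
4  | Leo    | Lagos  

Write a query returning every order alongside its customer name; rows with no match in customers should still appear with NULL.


LEFT JOIN keeps every row from orders (the left table); where customer_id has no match in customers, the customer columns become NULL. Walk through each order:
  - order 1 (Tablet): customer_id=NULL, no match -> kept with NULL
  - order 2 (Notebook): customer_id=2 -> matches Hank
  - order 3 (Router): customer_id=NULL, no match -> kept with NULL
  - order 4 (Lamp): customer_id=2 -> matches Hank
  - order 5 (Laptop): customer_id=1 -> matches Victor
All 5 rows appear; 2 have NULL customer.

SQL:
SELECT a.product, b.name AS customer
FROM orders a
LEFT JOIN customers b ON a.customer_id = b.id

Result:
product  | customer
---------+---------
Tablet   | NULL    
Notebook | Hank    
Router   | NULL    
Lamp     | Hank    
Laptop   | Victor  


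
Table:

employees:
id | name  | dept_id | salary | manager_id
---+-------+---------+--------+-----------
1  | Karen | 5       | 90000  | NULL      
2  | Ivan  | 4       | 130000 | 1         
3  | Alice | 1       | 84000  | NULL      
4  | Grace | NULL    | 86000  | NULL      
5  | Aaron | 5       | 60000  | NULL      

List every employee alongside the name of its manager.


This is a self-join: employees is joined to a second copy of itself, matching each row's manager_id to another row's id. Use LEFT JOIN so rows with manager_id=NULL are kept.
  - employee 1 (Karen): manager_id=NULL -> NULL
  - employee 2 (Ivan): manager_id=1 -> Karen
  - employee 3 (Alice): manager_id=NULL -> NULL
  - employee 4 (Grace): manager_id=NULL -> NULL
  - employee 5 (Aaron): manager_id=NULL -> NULL

SQL:
SELECT a.name AS item, b.name AS manager
FROM employees a
LEFT JOIN employees b ON a.manager_id = b.id

Result:
item  | manager
------+--------
Karen | NULL   
Ivan  | Karen  
Alice | NULL   
Grace | NULL   
Aaron | NULL   


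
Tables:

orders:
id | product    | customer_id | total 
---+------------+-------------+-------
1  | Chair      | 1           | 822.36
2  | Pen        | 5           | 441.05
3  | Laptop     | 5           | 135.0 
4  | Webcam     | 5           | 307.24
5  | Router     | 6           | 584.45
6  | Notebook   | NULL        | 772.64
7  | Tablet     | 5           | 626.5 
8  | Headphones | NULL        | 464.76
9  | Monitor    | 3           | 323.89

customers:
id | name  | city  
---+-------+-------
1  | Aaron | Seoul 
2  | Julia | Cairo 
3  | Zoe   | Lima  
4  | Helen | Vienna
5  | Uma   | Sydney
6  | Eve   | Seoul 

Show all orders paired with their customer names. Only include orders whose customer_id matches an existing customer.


INNER JOIN keeps only orders rows whose customer_id matches an id in customers. Walk through each order:
  - order 1 (Chair): customer_id=1 -> matches Aaron
  - order 2 (Pen): customer_id=5 -> matches Uma
  - order 3 (Laptop): customer_id=5 -> matches Uma
  - order 4 (Webcam): customer_id=5 -> matches Uma
  - order 5 (Router): customer_id=6 -> matches Eve
  - order 6 (Notebook): customer_id=NULL, no match -> dropped
  - order 7 (Tablet): customer_id=5 -> matches Uma
  - order 8 (Headphones): customer_id=NULL, no match -> dropped
  - order 9 (Monitor): customer_id=3 -> matches Zoe
So 2 of 9 rows are dropped.

SQL:
SELECT a.product, b.name AS customer
FROM orders a
INNER JOIN customers b ON a.customer_id = b.id

Result:
product | customer
--------+---------
Chair   | Aaron   
Pen     | Uma     
Laptop  | Uma     
Webcam  | Uma     
Router  | Eve     
Tablet  | Uma     
Monitor | Zoe     


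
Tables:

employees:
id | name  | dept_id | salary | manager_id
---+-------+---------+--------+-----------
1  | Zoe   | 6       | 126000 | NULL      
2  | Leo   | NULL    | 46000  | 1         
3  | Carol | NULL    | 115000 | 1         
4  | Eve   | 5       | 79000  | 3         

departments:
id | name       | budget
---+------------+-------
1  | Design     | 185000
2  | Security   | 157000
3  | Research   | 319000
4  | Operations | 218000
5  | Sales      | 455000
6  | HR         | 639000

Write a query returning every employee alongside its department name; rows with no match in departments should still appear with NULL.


LEFT JOIN keeps every row from employees (the left table); where dept_id has no match in departments, the department columns become NULL. Walk through each employee:
  - employee 1 (Zoe): dept_id=6 -> matches HR
  - employee 2 (Leo): dept_id=NULL, no match -> kept with NULL
  - employee 3 (Carol): dept_id=NULL, no match -> kept with NULL
  - employee 4 (Eve): dept_id=5 -> matches Sales
All 4 rows appear; 2 have NULL department.

SQL:
SELECT a.name, b.name AS department
FROM employees a
LEFT JOIN departments b ON a.dept_id = b.id

Result:
name  | department
------+-----------
Zoe   | HR        
Leo   | NULL      
Carol | NULL      
Eve   | Sales     


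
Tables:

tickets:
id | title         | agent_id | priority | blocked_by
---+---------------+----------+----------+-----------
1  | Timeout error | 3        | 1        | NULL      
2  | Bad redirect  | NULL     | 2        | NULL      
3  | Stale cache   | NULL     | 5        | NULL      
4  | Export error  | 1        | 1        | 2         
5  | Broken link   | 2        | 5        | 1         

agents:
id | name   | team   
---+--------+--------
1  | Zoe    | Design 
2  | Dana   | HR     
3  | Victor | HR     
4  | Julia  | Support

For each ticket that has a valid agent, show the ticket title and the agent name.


INNER JOIN keeps only tickets rows whose agent_id matches an id in agents. Walk through each ticket:
  - ticket 1 (Timeout error): agent_id=3 -> matches Victor
  - ticket 2 (Bad redirect): agent_id=NULL, no match -> dropped
  - ticket 3 (Stale cache): agent_id=NULL, no match -> dropped
  - ticket 4 (Export error): agent_id=1 -> matches Zoe
  - ticket 5 (Broken link): agent_id=2 -> matches Dana
So 2 of 5 rows are dropped.

SQL:
SELECT a.title, b.name AS agent
FROM tickets a
INNER JOIN agents b ON a.agent_id = b.id

Result:
title         | agent 
--------------+-------
Timeout error | Victor
Export error  | Zoe   
Broken link   | Dana  


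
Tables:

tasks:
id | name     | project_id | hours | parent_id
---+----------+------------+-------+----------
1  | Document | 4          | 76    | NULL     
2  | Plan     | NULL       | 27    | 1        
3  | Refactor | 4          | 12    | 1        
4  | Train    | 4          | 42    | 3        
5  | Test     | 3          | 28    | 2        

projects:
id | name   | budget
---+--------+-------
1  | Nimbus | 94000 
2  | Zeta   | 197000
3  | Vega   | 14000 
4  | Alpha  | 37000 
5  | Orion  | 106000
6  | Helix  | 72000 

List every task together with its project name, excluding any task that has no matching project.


INNER JOIN keeps only tasks rows whose project_id matches an id in projects. Walk through each task:
  - task 1 (Document): project_id=4 -> matches Alpha
  - task 2 (Plan): project_id=NULL, no match -> dropped
  - task 3 (Refactor): project_id=4 -> matches Alpha
  - task 4 (Train): project_id=4 -> matches Alpha
  - task 5 (Test): project_id=3 -> matches Vega
So 1 of 5 rows is dropped.

SQL:
SELECT a.name, b.name AS project
FROM tasks a
INNER JOIN projects b ON a.project_id = b.id

Result:
name     | project
---------+--------
Document | Alpha  
Refactor | Alpha  
Train    | Alpha  
Test     | Vega   


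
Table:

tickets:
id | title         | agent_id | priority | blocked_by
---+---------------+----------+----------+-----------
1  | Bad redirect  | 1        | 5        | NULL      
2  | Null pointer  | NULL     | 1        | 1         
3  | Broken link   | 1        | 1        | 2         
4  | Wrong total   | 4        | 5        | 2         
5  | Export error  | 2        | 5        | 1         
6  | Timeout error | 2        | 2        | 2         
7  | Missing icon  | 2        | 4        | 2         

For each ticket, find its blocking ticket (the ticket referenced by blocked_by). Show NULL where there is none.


This is a self-join: tickets is joined to a second copy of itself, matching each row's blocked_by to another row's id. Use LEFT JOIN so rows with blocked_by=NULL are kept.
  - ticket 1 (Bad redirect): blocked_by=NULL -> NULL
  - ticket 2 (Null pointer): blocked_by=1 -> Bad redirect
  - ticket 3 (Broken link): blocked_by=2 -> Null pointer
  - ticket 4 (Wrong total): blocked_by=2 -> Null pointer
  - ticket 5 (Export error): blocked_by=1 -> Bad redirect
  - ticket 6 (Timeout error): blocked_by=2 -> Null pointer
  - ticket 7 (Missing icon): blocked_by=2 -> Null pointer

SQL:
SELECT a.title AS item, b.title AS blocked_by
FROM tickets a
LEFT JOIN tickets b ON a.blocked_by = b.id

Result:
item          | blocked_by  
--------------+-------------
Bad redirect  | NULL        
Null pointer  | Bad redirect
Broken link   | Null pointer
Wrong total   | Null pointer
Export error  | Bad redirect
Timeout error | Null pointer
Missing icon  | Null pointer


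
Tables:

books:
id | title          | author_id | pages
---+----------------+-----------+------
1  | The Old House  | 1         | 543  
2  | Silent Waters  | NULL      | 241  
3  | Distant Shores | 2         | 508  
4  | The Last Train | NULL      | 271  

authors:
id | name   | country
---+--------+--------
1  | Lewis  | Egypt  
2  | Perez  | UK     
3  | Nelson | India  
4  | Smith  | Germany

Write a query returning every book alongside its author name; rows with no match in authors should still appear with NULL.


LEFT JOIN keeps every row from books (the left table); where author_id has no match in authors, the author columns become NULL. Walk through each book:
  - book 1 (The Old House): author_id=1 -> matches Lewis
  - book 2 (Silent Waters): author_id=NULL, no match -> kept with NULL
  - book 3 (Distant Shores): author_id=2 -> matches Perez
  - book 4 (The Last Train): author_id=NULL, no match -> kept with NULL
All 4 rows appear; 2 have NULL author.

SQL:
SELECT a.title, b.name AS author
FROM books a
LEFT JOIN authors b ON a.author_id = b.id

Result:
title          | author
---------------+-------
The Old House  | Lewis 
Silent Waters  | NULL  
Distant Shores | Perez 
The Last Train | NULL  


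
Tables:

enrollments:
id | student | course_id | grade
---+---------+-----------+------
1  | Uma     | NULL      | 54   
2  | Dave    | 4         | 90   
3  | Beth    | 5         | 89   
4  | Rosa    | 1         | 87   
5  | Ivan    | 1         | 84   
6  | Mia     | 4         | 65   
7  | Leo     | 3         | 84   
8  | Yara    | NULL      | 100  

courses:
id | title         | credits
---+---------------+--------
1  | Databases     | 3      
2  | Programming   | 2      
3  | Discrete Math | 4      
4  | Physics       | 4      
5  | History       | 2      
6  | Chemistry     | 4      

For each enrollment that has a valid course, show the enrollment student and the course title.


INNER JOIN keeps only enrollments rows whose course_id matches an id in courses. Walk through each enrollment:
  - enrollment 1 (Uma): course_id=NULL, no match -> dropped
  - enrollment 2 (Dave): course_id=4 -> matches Physics
  - enrollment 3 (Beth): course_id=5 -> matches History
  - enrollment 4 (Rosa): course_id=1 -> matches Databases
  - enrollment 5 (Ivan): course_id=1 -> matches Databases
  - enrollment 6 (Mia): course_id=4 -> matches Physics
  - enrollment 7 (Leo): course_id=3 -> matches Discrete Math
  - enrollment 8 (Yara): course_id=NULL, no match -> dropped
So 2 of 8 rows are dropped.

SQL:
SELECT a.student, b.title AS course
FROM enrollments a
INNER JOIN courses b ON a.course_id = b.id

Result:
student | course       
--------+--------------
Dave    | Physics      
Beth    | History      
Rosa    | Databases    
Ivan    | Databases    
Mia     | Physics      
Leo     | Discrete Math


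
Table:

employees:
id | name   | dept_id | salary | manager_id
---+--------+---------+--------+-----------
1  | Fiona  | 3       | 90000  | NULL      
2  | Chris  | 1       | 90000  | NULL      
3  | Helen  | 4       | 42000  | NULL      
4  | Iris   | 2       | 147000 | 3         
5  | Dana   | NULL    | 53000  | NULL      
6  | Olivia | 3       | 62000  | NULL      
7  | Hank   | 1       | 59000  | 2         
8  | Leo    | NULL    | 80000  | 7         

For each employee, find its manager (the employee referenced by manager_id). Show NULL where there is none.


This is a self-join: employees is joined to a second copy of itself, matching each row's manager_id to another row's id. Use LEFT JOIN so rows with manager_id=NULL are kept.
  - employee 1 (Fiona): manager_id=NULL -> NULL
  - employee 2 (Chris): manager_id=NULL -> NULL
  - employee 3 (Helen): manager_id=NULL -> NULL
  - employee 4 (Iris): manager_id=3 -> Helen
  - employee 5 (Dana): manager_id=NULL -> NULL
  - employee 6 (Olivia): manager_id=NULL -> NULL
  - employee 7 (Hank): manager_id=2 -> Chris
  - employee 8 (Leo): manager_id=7 -> Hank

SQL:
SELECT a.name AS item, b.name AS manager
FROM employees a
LEFT JOIN employees b ON a.manager_id = b.id

Result:
item   | manager
-------+--------
Fiona  | NULL   
Chris  | NULL   
Helen  | NULL   
Iris   | Helen  
Dana   | NULL   
Olivia | NULL   
Hank   | Chris  
Leo    | Hank   


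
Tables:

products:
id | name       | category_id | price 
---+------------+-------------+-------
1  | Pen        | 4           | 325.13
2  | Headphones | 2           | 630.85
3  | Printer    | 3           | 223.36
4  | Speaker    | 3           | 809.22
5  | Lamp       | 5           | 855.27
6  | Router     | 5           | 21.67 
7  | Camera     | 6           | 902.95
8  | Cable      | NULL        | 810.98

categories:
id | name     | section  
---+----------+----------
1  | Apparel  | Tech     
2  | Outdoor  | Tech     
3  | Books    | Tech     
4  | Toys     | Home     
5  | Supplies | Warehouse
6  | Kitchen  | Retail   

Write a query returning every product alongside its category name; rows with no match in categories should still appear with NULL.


LEFT JOIN keeps every row from products (the left table); where category_id has no match in categories, the category columns become NULL. Walk through each product:
  - product 1 (Pen): category_id=4 -> matches Toys
  - product 2 (Headphones): category_id=2 -> matches Outdoor
  - product 3 (Printer): category_id=3 -> matches Books
  - product 4 (Speaker): category_id=3 -> matches Books
  - product 5 (Lamp): category_id=5 -> matches Supplies
  - product 6 (Router): category_id=5 -> matches Supplies
  - product 7 (Camera): category_id=6 -> matches Kitchen
  - product 8 (Cable): category_id=NULL, no match -> kept with NULL
All 8 rows appear; 1 has NULL category.

SQL:
SELECT a.name, b.name AS category
FROM products a
LEFT JOIN categories b ON a.category_id = b.id

Result:
name       | category
-----------+---------
Pen        | Toys    
Headphones | Outdoor 
Printer    | Books   
Speaker    | Books   
Lamp       | Supplies
Router     | Supplies
Camera     | Kitchen 
Cable      | NULL    


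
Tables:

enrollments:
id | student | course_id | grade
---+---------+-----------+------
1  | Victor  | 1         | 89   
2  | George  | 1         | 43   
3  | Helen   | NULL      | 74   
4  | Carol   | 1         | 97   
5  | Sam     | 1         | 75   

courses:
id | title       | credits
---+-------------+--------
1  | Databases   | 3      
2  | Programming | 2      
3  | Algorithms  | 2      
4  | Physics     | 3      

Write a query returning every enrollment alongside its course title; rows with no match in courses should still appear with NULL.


LEFT JOIN keeps every row from enrollments (the left table); where course_id has no match in courses, the course columns become NULL. Walk through each enrollment:
  - enrollment 1 (Victor): course_id=1 -> matches Databases
  - enrollment 2 (George): course_id=1 -> matches Databases
  - enrollment 3 (Helen): course_id=NULL, no match -> kept with NULL
  - enrollment 4 (Carol): course_id=1 -> matches Databases
  - enrollment 5 (Sam): course_id=1 -> matches Databases
All 5 rows appear; 1 has NULL course.

SQL:
SELECT a.student, b.title AS course
FROM enrollments a
LEFT JOIN courses b ON a.course_id = b.id

Result:
student | course   
--------+----------
Victor  | Databases
George  | Databases
Helen   | NULL     
Carol   | Databases
Sam     | Databases


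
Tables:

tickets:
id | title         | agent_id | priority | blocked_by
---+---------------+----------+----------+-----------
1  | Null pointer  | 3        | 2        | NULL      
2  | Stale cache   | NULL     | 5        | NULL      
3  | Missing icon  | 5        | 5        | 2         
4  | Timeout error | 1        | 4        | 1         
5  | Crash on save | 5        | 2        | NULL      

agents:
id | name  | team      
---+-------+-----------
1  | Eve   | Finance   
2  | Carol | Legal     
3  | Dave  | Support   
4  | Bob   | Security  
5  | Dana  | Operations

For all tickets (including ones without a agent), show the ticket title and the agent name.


LEFT JOIN keeps every row from tickets (the left table); where agent_id has no match in agents, the agent columns become NULL. Walk through each ticket:
  - ticket 1 (Null pointer): agent_id=3 -> matches Dave
  - ticket 2 (Stale cache): agent_id=NULL, no match -> kept with NULL
  - ticket 3 (Missing icon): agent_id=5 -> matches Dana
  - ticket 4 (Timeout error): agent_id=1 -> matches Eve
  - ticket 5 (Crash on save): agent_id=5 -> matches Dana
All 5 rows appear; 1 has NULL agent.

SQL:
SELECT a.title, b.name AS agent
FROM tickets a
LEFT JOIN agents b ON a.agent_id = b.id

Result:
title         | agent
--------------+------
Null pointer  | Dave 
Stale cache   | NULL 
Missing icon  | Dana 
Timeout error | Eve  
Crash on save | Dana 


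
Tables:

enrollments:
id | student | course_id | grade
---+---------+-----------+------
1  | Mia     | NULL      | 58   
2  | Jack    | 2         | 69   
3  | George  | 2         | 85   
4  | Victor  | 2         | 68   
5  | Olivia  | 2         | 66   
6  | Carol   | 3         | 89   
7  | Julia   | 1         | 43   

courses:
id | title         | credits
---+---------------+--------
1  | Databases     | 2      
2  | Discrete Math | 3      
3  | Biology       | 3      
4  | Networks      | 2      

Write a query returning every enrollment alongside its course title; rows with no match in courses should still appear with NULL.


LEFT JOIN keeps every row from enrollments (the left table); where course_id has no match in courses, the course columns become NULL. Walk through each enrollment:
  - enrollment 1 (Mia): course_id=NULL, no match -> kept with NULL
  - enrollment 2 (Jack): course_id=2 -> matches Discrete Math
  - enrollment 3 (George): course_id=2 -> matches Discrete Math
  - enrollment 4 (Victor): course_id=2 -> matches Discrete Math
  - enrollment 5 (Olivia): course_id=2 -> matches Discrete Math
  - enrollment 6 (Carol): course_id=3 -> matches Biology
  - enrollment 7 (Julia): course_id=1 -> matches Databases
All 7 rows appear; 1 has NULL course.

SQL:
SELECT a.student, b.title AS course
FROM enrollments a
LEFT JOIN courses b ON a.course_id = b.id

Result:
student | course       
--------+--------------
Mia     | NULL         
Jack    | Discrete Math
George  | Discrete Math
Victor  | Discrete Math
Olivia  | Discrete Math
Carol   | Biology      
Julia   | Databases    


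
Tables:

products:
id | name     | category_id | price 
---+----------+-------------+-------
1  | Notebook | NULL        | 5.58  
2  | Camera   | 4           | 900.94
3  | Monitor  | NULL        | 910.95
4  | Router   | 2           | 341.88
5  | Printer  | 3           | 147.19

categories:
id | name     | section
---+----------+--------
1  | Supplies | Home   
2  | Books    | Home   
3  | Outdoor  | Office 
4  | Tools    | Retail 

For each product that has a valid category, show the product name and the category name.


INNER JOIN keeps only products rows whose category_id matches an id in categories. Walk through each product:
  - product 1 (Notebook): category_id=NULL, no match -> dropped
  - product 2 (Camera): category_id=4 -> matches Tools
  - product 3 (Monitor): category_id=NULL, no match -> dropped
  - product 4 (Router): category_id=2 -> matches Books
  - product 5 (Printer): category_id=3 -> matches Outdoor
So 2 of 5 rows are dropped.

SQL:
SELECT a.name, b.name AS category
FROM products a
INNER JOIN categories b ON a.category_id = b.id

Result:
name    | category
--------+---------
Camera  | Tools   
Router  | Books   
Printer | Outdoor 


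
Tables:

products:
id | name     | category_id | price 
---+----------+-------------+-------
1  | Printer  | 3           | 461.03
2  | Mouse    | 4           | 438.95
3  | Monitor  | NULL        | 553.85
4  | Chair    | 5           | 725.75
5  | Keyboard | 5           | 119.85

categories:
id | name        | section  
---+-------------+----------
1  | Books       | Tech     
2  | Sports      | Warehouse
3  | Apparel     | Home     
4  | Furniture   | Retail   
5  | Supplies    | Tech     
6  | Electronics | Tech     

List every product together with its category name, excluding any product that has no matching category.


INNER JOIN keeps only products rows whose category_id matches an id in categories. Walk through each product:
  - product 1 (Printer): category_id=3 -> matches Apparel
  - product 2 (Mouse): category_id=4 -> matches Furniture
  - product 3 (Monitor): category_id=NULL, no match -> dropped
  - product 4 (Chair): category_id=5 -> matches Supplies
  - product 5 (Keyboard): category_id=5 -> matches Supplies
So 1 of 5 rows is dropped.

SQL:
SELECT a.name, b.name AS category
FROM products a
INNER JOIN categories b ON a.category_id = b.id

Result:
name     | category 
---------+----------
Printer  | Apparel  
Mouse    | Furniture
Chair    | Supplies 
Keyboard | Supplies 


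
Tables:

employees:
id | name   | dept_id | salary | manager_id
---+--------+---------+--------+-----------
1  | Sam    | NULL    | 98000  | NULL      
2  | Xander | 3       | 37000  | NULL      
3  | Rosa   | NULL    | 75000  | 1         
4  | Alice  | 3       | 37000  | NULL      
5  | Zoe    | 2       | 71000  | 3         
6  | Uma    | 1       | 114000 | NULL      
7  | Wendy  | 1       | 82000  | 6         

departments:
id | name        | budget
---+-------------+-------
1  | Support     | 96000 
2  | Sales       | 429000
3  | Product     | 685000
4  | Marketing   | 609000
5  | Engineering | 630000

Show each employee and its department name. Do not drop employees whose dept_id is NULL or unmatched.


LEFT JOIN keeps every row from employees (the left table); where dept_id has no match in departments, the department columns become NULL. Walk through each employee:
  - employee 1 (Sam): dept_id=NULL, no match -> kept with NULL
  - employee 2 (Xander): dept_id=3 -> matches Product
  - employee 3 (Rosa): dept_id=NULL, no match -> kept with NULL
  - employee 4 (Alice): dept_id=3 -> matches Product
  - employee 5 (Zoe): dept_id=2 -> matches Sales
  - employee 6 (Uma): dept_id=1 -> matches Support
  - employee 7 (Wendy): dept_id=1 -> matches Support
All 7 rows appear; 2 have NULL department.

SQL:
SELECT a.name, b.name AS department
FROM employees a
LEFT JOIN departments b ON a.dept_id = b.id

Result:
name   | department
-------+-----------
Sam    | NULL      
Xander | Product   
Rosa   | NULL      
Alice  | Product   
Zoe    | Sales     
Uma    | Support   
Wendy  | Support   


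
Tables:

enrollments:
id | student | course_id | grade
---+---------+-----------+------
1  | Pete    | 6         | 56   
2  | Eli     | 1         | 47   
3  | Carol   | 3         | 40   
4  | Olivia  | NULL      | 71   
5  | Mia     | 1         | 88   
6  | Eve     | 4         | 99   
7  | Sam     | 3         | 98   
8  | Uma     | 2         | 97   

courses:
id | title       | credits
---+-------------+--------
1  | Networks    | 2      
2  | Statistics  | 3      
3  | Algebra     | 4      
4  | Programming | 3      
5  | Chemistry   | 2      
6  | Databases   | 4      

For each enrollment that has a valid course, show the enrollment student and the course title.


INNER JOIN keeps only enrollments rows whose course_id matches an id in courses. Walk through each enrollment:
  - enrollment 1 (Pete): course_id=6 -> matches Databases
  - enrollment 2 (Eli): course_id=1 -> matches Networks
  - enrollment 3 (Carol): course_id=3 -> matches Algebra
  - enrollment 4 (Olivia): course_id=NULL, no match -> dropped
  - enrollment 5 (Mia): course_id=1 -> matches Networks
  - enrollment 6 (Eve): course_id=4 -> matches Programming
  - enrollment 7 (Sam): course_id=3 -> matches Algebra
  - enrollment 8 (Uma): course_id=2 -> matches Statistics
So 1 of 8 rows is dropped.

SQL:
SELECT a.student, b.title AS course
FROM enrollments a
INNER JOIN courses b ON a.course_id = b.id

Result:
student | course     
--------+------------
Pete    | Databases  
Eli     | Networks   
Carol   | Algebra    
Mia     | Networks   
Eve     | Programming
Sam     | Algebra    
Uma     | Statistics 


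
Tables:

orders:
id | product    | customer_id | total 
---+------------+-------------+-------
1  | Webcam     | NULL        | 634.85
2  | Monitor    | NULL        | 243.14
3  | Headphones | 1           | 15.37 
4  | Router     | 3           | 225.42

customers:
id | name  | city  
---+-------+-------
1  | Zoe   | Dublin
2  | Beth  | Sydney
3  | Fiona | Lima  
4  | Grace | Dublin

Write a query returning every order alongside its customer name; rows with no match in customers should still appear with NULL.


LEFT JOIN keeps every row from orders (the left table); where customer_id has no match in customers, the customer columns become NULL. Walk through each order:
  - order 1 (Webcam): customer_id=NULL, no match -> kept with NULL
  - order 2 (Monitor): customer_id=NULL, no match -> kept with NULL
  - order 3 (Headphones): customer_id=1 -> matches Zoe
  - order 4 (Router): customer_id=3 -> matches Fiona
All 4 rows appear; 2 have NULL customer.

SQL:
SELECT a.product, b.name AS customer
FROM orders a
LEFT JOIN customers b ON a.customer_id = b.id

Result:
product    | customer
-----------+---------
Webcam     | NULL    
Monitor    | NULL    
Headphones | Zoe     
Router     | Fiona   


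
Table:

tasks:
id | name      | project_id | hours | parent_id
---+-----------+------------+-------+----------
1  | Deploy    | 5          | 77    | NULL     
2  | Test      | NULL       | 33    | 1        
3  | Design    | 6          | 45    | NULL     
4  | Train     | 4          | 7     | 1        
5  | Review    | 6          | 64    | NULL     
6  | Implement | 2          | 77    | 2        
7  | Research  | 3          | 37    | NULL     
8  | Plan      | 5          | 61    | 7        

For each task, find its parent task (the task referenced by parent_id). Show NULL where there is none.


This is a self-join: tasks is joined to a second copy of itself, matching each row's parent_id to another row's id. Use LEFT JOIN so rows with parent_id=NULL are kept.
  - task 1 (Deploy): parent_id=NULL -> NULL
  - task 2 (Test): parent_id=1 -> Deploy
  - task 3 (Design): parent_id=NULL -> NULL
  - task 4 (Train): parent_id=1 -> Deploy
  - task 5 (Review): parent_id=NULL -> NULL
  - task 6 (Implement): parent_id=2 -> Test
  - task 7 (Research): parent_id=NULL -> NULL
  - task 8 (Plan): parent_id=7 -> Research

SQL:
SELECT a.name AS item, b.name AS parent
FROM tasks a
LEFT JOIN tasks b ON a.parent_id = b.id

Result:
item      | parent  
----------+---------
Deploy    | NULL    
Test      | Deploy  
Design    | NULL    
Train     | Deploy  
Review    | NULL    
Implement | Test    
Research  | NULL    
Plan      | Research


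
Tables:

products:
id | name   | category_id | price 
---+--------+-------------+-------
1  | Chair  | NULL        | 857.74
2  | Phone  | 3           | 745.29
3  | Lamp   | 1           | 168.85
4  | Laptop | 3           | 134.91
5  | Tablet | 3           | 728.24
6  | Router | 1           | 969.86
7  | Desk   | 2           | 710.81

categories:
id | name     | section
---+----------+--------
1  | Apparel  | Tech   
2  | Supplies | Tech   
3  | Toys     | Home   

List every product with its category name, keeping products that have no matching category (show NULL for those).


LEFT JOIN keeps every row from products (the left table); where category_id has no match in categories, the category columns become NULL. Walk through each product:
  - product 1 (Chair): category_id=NULL, no match -> kept with NULL
  - product 2 (Phone): category_id=3 -> matches Toys
  - product 3 (Lamp): category_id=1 -> matches Apparel
  - product 4 (Laptop): category_id=3 -> matches Toys
  - product 5 (Tablet): category_id=3 -> matches Toys
  - product 6 (Router): category_id=1 -> matches Apparel
  - product 7 (Desk): category_id=2 -> matches Supplies
All 7 rows appear; 1 has NULL category.

SQL:
SELECT a.name, b.name AS category
FROM products a
LEFT JOIN categories b ON a.category_id = b.id

Result:
name   | category
-------+---------
Chair  | NULL    
Phone  | Toys    
Lamp   | Apparel 
Laptop | Toys    
Tablet | Toys    
Router | Apparel 
Desk   | Supplies


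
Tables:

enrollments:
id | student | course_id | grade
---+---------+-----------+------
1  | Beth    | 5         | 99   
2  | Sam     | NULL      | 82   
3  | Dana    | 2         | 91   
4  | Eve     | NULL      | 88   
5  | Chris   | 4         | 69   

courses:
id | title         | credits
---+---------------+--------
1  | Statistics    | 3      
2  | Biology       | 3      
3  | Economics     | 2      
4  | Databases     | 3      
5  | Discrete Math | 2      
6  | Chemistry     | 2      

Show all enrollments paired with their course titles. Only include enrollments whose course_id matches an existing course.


INNER JOIN keeps only enrollments rows whose course_id matches an id in courses. Walk through each enrollment:
  - enrollment 1 (Beth): course_id=5 -> matches Discrete Math
  - enrollment 2 (Sam): course_id=NULL, no match -> dropped
  - enrollment 3 (Dana): course_id=2 -> matches Biology
  - enrollment 4 (Eve): course_id=NULL, no match -> dropped
  - enrollment 5 (Chris): course_id=4 -> matches Databases
So 2 of 5 rows are dropped.

SQL:
SELECT a.student, b.title AS course
FROM enrollments a
INNER JOIN courses b ON a.course_id = b.id

Result:
student | course       
--------+--------------
Beth    | Discrete Math
Dana    | Biology      
Chris   | Databases    


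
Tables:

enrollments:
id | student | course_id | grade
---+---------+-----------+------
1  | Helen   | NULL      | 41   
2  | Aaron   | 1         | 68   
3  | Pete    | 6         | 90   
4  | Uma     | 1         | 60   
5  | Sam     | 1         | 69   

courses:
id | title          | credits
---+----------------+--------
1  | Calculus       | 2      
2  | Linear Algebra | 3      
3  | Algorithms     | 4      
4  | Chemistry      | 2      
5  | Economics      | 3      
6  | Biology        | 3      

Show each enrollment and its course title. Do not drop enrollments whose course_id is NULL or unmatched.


LEFT JOIN keeps every row from enrollments (the left table); where course_id has no match in courses, the course columns become NULL. Walk through each enrollment:
  - enrollment 1 (Helen): course_id=NULL, no match -> kept with NULL
  - enrollment 2 (Aaron): course_id=1 -> matches Calculus
  - enrollment 3 (Pete): course_id=6 -> matches Biology
  - enrollment 4 (Uma): course_id=1 -> matches Calculus
  - enrollment 5 (Sam): course_id=1 -> matches Calculus
All 5 rows appear; 1 has NULL course.

SQL:
SELECT a.student, b.title AS course
FROM enrollments a
LEFT JOIN courses b ON a.course_id = b.id

Result:
student | course  
--------+---------
Helen   | NULL    
Aaron   | Calculus
Pete    | Biology 
Uma     | Calculus
Sam     | Calculus


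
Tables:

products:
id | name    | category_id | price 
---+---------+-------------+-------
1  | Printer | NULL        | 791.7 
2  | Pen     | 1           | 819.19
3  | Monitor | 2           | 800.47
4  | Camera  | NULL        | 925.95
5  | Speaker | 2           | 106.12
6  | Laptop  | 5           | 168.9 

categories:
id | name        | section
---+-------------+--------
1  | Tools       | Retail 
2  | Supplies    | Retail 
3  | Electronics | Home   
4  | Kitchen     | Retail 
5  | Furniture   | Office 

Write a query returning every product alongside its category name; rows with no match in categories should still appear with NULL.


LEFT JOIN keeps every row from products (the left table); where category_id has no match in categories, the category columns become NULL. Walk through each product:
  - product 1 (Printer): category_id=NULL, no match -> kept with NULL
  - product 2 (Pen): category_id=1 -> matches Tools
  - product 3 (Monitor): category_id=2 -> matches Supplies
  - product 4 (Camera): category_id=NULL, no match -> kept with NULL
  - product 5 (Speaker): category_id=2 -> matches Supplies
  - product 6 (Laptop): category_id=5 -> matches Furniture
All 6 rows appear; 2 have NULL category.

SQL:
SELECT a.name, b.name AS category
FROM products a
LEFT JOIN categories b ON a.category_id = b.id

Result:
name    | category 
--------+----------
Printer | NULL     
Pen     | Tools    
Monitor | Supplies 
Camera  | NULL     
Speaker | Supplies 
Laptop  | Furniture


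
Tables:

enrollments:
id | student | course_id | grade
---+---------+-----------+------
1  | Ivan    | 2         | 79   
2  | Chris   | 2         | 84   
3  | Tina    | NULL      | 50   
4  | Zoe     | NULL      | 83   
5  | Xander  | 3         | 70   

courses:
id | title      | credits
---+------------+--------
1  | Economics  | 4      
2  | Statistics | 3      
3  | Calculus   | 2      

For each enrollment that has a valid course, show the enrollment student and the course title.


INNER JOIN keeps only enrollments rows whose course_id matches an id in courses. Walk through each enrollment:
  - enrollment 1 (Ivan): course_id=2 -> matches Statistics
  - enrollment 2 (Chris): course_id=2 -> matches Statistics
  - enrollment 3 (Tina): course_id=NULL, no match -> dropped
  - enrollment 4 (Zoe): course_id=NULL, no match -> dropped
  - enrollment 5 (Xander): course_id=3 -> matches Calculus
So 2 of 5 rows are dropped.

SQL:
SELECT a.student, b.title AS course
FROM enrollments a
INNER JOIN courses b ON a.course_id = b.id

Result:
student | course    
--------+-----------
Ivan    | Statistics
Chris   | Statistics
Xander  | Calculus  


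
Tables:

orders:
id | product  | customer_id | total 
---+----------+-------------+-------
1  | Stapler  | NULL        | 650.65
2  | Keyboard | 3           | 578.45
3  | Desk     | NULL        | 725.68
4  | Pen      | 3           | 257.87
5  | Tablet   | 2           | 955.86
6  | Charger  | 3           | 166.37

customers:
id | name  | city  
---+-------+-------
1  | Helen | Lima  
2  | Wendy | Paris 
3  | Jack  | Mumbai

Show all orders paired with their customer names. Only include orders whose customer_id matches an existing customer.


INNER JOIN keeps only orders rows whose customer_id matches an id in customers. Walk through each order:
  - order 1 (Stapler): customer_id=NULL, no match -> dropped
  - order 2 (Keyboard): customer_id=3 -> matches Jack
  - order 3 (Desk): customer_id=NULL, no match -> dropped
  - order 4 (Pen): customer_id=3 -> matches Jack
  - order 5 (Tablet): customer_id=2 -> matches Wendy
  - order 6 (Charger): customer_id=3 -> matches Jack
So 2 of 6 rows are dropped.

SQL:
SELECT a.product, b.name AS customer
FROM orders a
INNER JOIN customers b ON a.customer_id = b.id

Result:
product  | customer
---------+---------
Keyboard | Jack    
Pen      | Jack    
Tablet   | Wendy   
Charger  | Jack    


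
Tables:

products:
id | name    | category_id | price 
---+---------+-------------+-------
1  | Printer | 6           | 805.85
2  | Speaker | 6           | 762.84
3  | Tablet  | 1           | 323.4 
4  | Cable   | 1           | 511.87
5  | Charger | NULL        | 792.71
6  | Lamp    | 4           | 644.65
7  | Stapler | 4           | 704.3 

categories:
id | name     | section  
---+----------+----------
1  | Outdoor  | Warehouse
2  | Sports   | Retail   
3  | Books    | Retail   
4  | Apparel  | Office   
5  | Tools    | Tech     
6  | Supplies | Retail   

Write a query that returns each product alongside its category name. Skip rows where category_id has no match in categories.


INNER JOIN keeps only products rows whose category_id matches an id in categories. Walk through each product:
  - product 1 (Printer): category_id=6 -> matches Supplies
  - product 2 (Speaker): category_id=6 -> matches Supplies
  - product 3 (Tablet): category_id=1 -> matches Outdoor
  - product 4 (Cable): category_id=1 -> matches Outdoor
  - product 5 (Charger): category_id=NULL, no match -> dropped
  - product 6 (Lamp): category_id=4 -> matches Apparel
  - product 7 (Stapler): category_id=4 -> matches Apparel
So 1 of 7 rows is dropped.

SQL:
SELECT a.name, b.name AS category
FROM products a
INNER JOIN categories b ON a.category_id = b.id

Result:
name    | category
--------+---------
Printer | Supplies
Speaker | Supplies
Tablet  | Outdoor 
Cable   | Outdoor 
Lamp    | Apparel 
Stapler | Apparel 


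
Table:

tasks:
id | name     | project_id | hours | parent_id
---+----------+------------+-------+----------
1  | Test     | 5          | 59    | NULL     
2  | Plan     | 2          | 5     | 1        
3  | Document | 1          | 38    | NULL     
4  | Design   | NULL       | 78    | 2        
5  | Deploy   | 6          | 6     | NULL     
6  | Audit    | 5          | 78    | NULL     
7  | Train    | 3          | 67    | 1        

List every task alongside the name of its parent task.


This is a self-join: tasks is joined to a second copy of itself, matching each row's parent_id to another row's id. Use LEFT JOIN so rows with parent_id=NULL are kept.
  - task 1 (Test): parent_id=NULL -> NULL
  - task 2 (Plan): parent_id=1 -> Test
  - task 3 (Document): parent_id=NULL -> NULL
  - task 4 (Design): parent_id=2 -> Plan
  - task 5 (Deploy): parent_id=NULL -> NULL
  - task 6 (Audit): parent_id=NULL -> NULL
  - task 7 (Train): parent_id=1 -> Test

SQL:
SELECT a.name AS item, b.name AS parent
FROM tasks a
LEFT JOIN tasks b ON a.parent_id = b.id

Result:
item     | parent
---------+-------
Test     | NULL  
Plan     | Test  
Document | NULL  
Design   | Plan  
Deploy   | NULL  
Audit    | NULL  
Train    | Test  


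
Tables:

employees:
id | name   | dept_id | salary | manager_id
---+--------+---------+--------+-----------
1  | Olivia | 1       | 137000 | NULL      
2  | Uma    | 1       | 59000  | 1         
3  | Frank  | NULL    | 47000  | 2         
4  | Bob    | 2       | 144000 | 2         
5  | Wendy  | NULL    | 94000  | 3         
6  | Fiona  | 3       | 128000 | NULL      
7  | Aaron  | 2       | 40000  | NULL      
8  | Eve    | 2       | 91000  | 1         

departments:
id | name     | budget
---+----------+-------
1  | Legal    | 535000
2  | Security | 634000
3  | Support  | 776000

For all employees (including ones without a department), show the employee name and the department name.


LEFT JOIN keeps every row from employees (the left table); where dept_id has no match in departments, the department columns become NULL. Walk through each employee:
  - employee 1 (Olivia): dept_id=1 -> matches Legal
  - employee 2 (Uma): dept_id=1 -> matches Legal
  - employee 3 (Frank): dept_id=NULL, no match -> kept with NULL
  - employee 4 (Bob): dept_id=2 -> matches Security
  - employee 5 (Wendy): dept_id=NULL, no match -> kept with NULL
  - employee 6 (Fiona): dept_id=3 -> matches Support
  - employee 7 (Aaron): dept_id=2 -> matches Security
  - employee 8 (Eve): dept_id=2 -> matches Security
All 8 rows appear; 2 have NULL department.

SQL:
SELECT a.name, b.name AS department
FROM employees a
LEFT JOIN departments b ON a.dept_id = b.id

Result:
name   | department
-------+-----------
Olivia | Legal     
Uma    | Legal     
Frank  | NULL      
Bob    | Security  
Wendy  | NULL      
Fiona  | Support   
Aaron  | Security  
Eve    | Security  
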